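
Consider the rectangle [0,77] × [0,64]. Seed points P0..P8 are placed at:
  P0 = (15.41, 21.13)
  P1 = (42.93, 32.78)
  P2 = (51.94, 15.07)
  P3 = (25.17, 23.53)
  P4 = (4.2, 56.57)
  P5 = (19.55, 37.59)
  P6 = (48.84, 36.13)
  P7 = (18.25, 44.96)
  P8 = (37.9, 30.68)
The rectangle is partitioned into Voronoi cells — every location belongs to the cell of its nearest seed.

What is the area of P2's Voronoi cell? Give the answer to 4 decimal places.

Area of P2's cell: 1049.9228

1. box [0,77]×[0,64]: [(0, 0) (77, 0) (77, 64) (0, 64)]
2. ⊥bis P2·P0 via (33.675,18.1): [(30.6724, 0) (77, 0) (77, 64) (41.2894, 64)]  |A|=2625.2233
3. ⊥bis P2·P1 via (47.435,23.925): [(33.462, 16.8162) (30.6724, 0) (77, 0) (77, 38.9663)]  |A|=1237.7837
4. ⊥bis P2·P3 via (38.555,19.3): [(38.5954, 19.4278) (32.4557, 0) (77, 0) (77, 38.9663)]  |A|=1180.9413
5. ⊥bis P2·P4 via (28.07,35.82): [(38.5954, 19.4278) (32.4557, 0) (77, 0) (77, 38.9663)]  |A|=1180.9413
6. ⊥bis P2·P5 via (35.745,26.33): [(38.5954, 19.4278) (32.4557, 0) (77, 0) (77, 38.9663)]  |A|=1180.9413
7. ⊥bis P2·P6 via (50.39,25.6): [(50.8647, 25.6699) (38.5954, 19.4278) (32.4557, 0) (77, 0) (77, 29.517)]  |A|=1057.4612
8. ⊥bis P2·P7 via (35.095,30.015): [(50.8647, 25.6699) (38.5954, 19.4278) (32.4557, 0) (77, 0) (77, 29.517)]  |A|=1057.4612
9. ⊥bis P2·P8 via (44.92,22.875): [(50.8647, 25.6699) (44.3325, 22.3466) (37.6058, 16.2964) (32.4557, 0) (77, 0) (77, 29.517)]  |A|=1049.9228
10. canonical 6-gon: [(50.8647, 25.6699) (44.3325, 22.3466) (37.6058, 16.2964) (32.4557, 0) (77, 0) (77, 29.517)]
11. shoelace: 1049.9228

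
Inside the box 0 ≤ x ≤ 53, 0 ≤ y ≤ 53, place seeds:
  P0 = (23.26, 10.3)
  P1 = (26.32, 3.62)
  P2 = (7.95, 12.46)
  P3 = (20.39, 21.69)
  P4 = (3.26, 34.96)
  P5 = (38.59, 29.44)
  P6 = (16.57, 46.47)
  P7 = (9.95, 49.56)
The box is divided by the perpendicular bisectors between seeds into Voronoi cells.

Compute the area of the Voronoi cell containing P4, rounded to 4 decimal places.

Area of P4's cell: 237.1117

1. box [0,53]×[0,53]: [(0, 0) (53, 0) (53, 53) (0, 53)]
2. ⊥bis P4·P0 via (13.26,22.63): [(0, 11.8757) (50.7062, 53) (0, 53)]  |A|=1042.6276
3. ⊥bis P4·P1 via (14.79,19.29): [(0, 11.8757) (50.7062, 53) (0, 53)]  |A|=1042.6276
4. ⊥bis P4·P2 via (5.605,23.71): [(0, 22.5417) (17.7003, 26.2312) (50.7062, 53) (0, 53)]  |A|=948.2327
5. ⊥bis P4·P3 via (11.825,28.325): [(0, 22.5417) (8.7593, 24.3675) (30.9398, 53) (0, 53)]  |A|=576.3389
6. ⊥bis P4·P5 via (20.925,32.2): [(0, 22.5417) (8.7593, 24.3675) (22.4657, 42.0608) (24.1748, 53) (0, 53)]  |A|=539.337
7. ⊥bis P4·P6 via (9.915,40.715): [(0, 52.1806) (0, 22.5417) (8.7593, 24.3675) (15.9853, 33.6954)]  |A|=271.1491
8. ⊥bis P4·P7 via (6.605,42.26): [(9.8745, 40.7619) (0, 45.2865) (0, 22.5417) (8.7593, 24.3675) (15.9853, 33.6954)]  |A|=237.1117
9. canonical 5-gon: [(9.8745, 40.7619) (0, 45.2865) (0, 22.5417) (8.7593, 24.3675) (15.9853, 33.6954)]
10. shoelace: 237.1117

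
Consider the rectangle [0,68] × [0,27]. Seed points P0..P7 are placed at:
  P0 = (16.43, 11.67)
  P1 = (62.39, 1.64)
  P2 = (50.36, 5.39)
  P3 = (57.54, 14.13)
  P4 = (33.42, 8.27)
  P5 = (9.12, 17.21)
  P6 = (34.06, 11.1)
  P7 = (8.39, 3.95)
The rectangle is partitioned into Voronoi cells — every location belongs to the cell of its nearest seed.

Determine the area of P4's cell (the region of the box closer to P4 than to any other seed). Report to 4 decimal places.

1. box [0,68]×[0,27]: [(0, 0) (68, 0) (68, 27) (0, 27)]
2. ⊥bis P4·P0 via (24.925,9.97): [(22.9298, 0) (68, 0) (68, 27) (28.333, 27)]  |A|=1143.9518
3. ⊥bis P4·P1 via (47.905,4.955): [(22.9298, 0) (46.771, 0) (52.9502, 27) (28.333, 27)]  |A|=654.1876
4. ⊥bis P4·P2 via (41.89,6.83): [(22.9298, 0) (40.7288, 0) (45.3191, 27) (28.333, 27)]  |A|=469.5992
5. ⊥bis P4·P3 via (45.48,11.2): [(22.9298, 0) (40.7288, 0) (43.805, 18.0942) (41.6414, 27) (28.333, 27)]  |A|=453.2224
6. ⊥bis P4·P5 via (21.27,12.74): [(22.9298, 0) (40.7288, 0) (43.805, 18.0942) (41.6414, 27) (28.333, 27)]  |A|=453.2224
7. ⊥bis P4·P6 via (33.74,9.685): [(25.2521, 11.6045) (22.9298, 0) (40.7288, 0) (42.0557, 7.8044)]  |A|=171.3666
8. ⊥bis P4·P7 via (20.905,6.11): [(25.2521, 11.6045) (22.9298, 0) (40.7288, 0) (42.0557, 7.8044)]  |A|=171.3666
9. canonical 4-gon: [(25.2521, 11.6045) (22.9298, 0) (40.7288, 0) (42.0557, 7.8044)]
10. shoelace: 171.3666

Area of P4's cell: 171.3666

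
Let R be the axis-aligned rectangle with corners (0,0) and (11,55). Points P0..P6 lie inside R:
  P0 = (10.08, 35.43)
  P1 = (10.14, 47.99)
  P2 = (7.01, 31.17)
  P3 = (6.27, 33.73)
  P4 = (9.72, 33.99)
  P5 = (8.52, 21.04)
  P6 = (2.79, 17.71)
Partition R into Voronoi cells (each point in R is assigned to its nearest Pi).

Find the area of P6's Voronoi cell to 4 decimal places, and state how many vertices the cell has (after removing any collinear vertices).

1. box [0,11]×[0,55]: [(0, 0) (11, 0) (11, 55) (0, 55)]
2. ⊥bis P6·P0 via (6.435,26.57): [(0, 29.2174) (0, 0) (11, 0) (11, 24.692)]  |A|=296.5012
3. ⊥bis P6·P1 via (6.465,32.85): [(0, 29.2174) (0, 0) (11, 0) (11, 24.692)]  |A|=296.5012
4. ⊥bis P6·P2 via (4.9,24.44): [(0, 25.9763) (0, 0) (11, 0) (11, 22.5275)]  |A|=266.7708
5. ⊥bis P6·P3 via (4.53,25.72): [(0, 25.9763) (0, 0) (11, 0) (11, 22.5275)]  |A|=266.7708
6. ⊥bis P6·P4 via (6.255,25.85): [(0, 25.9763) (0, 0) (11, 0) (11, 22.5275)]  |A|=266.7708
7. ⊥bis P6·P5 via (5.655,19.375): [(2.2239, 25.279) (0, 25.9763) (0, 0) (11, 0) (11, 10.1777)]  |A|=212.5791
8. canonical 5-gon: [(2.2239, 25.279) (0, 25.9763) (0, 0) (11, 0) (11, 10.1777)]
9. shoelace: 212.5791

Area of P6's cell: 212.5791 (5 vertices)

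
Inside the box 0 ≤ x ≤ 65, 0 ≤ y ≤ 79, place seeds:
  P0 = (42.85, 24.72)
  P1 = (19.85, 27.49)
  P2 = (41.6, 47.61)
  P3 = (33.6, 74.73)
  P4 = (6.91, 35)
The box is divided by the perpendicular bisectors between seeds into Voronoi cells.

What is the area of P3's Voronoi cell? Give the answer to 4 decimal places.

Area of P3's cell: 1081.7639

1. box [0,65]×[0,79]: [(0, 0) (65, 0) (65, 79) (0, 79)]
2. ⊥bis P3·P0 via (38.225,49.725): [(0, 42.6548) (65, 54.6774) (65, 79) (0, 79)]  |A|=1971.7044
3. ⊥bis P3·P1 via (26.725,51.11): [(0, 58.8888) (34.1028, 48.9626) (65, 54.6774) (65, 79) (0, 79)]  |A|=1694.892
4. ⊥bis P3·P2 via (37.6,61.17): [(0, 58.8888) (15.0331, 54.5131) (65, 69.2526) (65, 79) (0, 79)]  |A|=1190.515
5. ⊥bis P3·P4 via (20.255,54.865): [(0, 68.472) (19.0257, 55.6908) (65, 69.2526) (65, 79) (0, 79)]  |A|=1081.7639
6. canonical 5-gon: [(0, 68.472) (19.0257, 55.6908) (65, 69.2526) (65, 79) (0, 79)]
7. shoelace: 1081.7639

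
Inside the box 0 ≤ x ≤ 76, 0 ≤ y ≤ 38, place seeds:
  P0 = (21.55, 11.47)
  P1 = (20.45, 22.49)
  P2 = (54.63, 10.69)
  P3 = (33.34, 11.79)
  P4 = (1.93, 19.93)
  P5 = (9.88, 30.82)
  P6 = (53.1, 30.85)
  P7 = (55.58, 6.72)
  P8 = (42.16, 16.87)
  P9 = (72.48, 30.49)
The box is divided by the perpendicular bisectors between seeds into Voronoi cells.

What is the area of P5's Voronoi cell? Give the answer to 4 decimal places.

Area of P5's cell: 244.5767

1. box [0,76]×[0,38]: [(0, 0) (76, 0) (76, 38) (0, 38)]
2. ⊥bis P5·P0 via (15.715,21.145): [(0, 11.6673) (43.6622, 38) (0, 38)]  |A|=574.8729
3. ⊥bis P5·P1 via (15.165,26.655): [(0, 11.6673) (6.3911, 15.5218) (24.1058, 38) (0, 38)]  |A|=355.0754
4. ⊥bis P5·P2 via (32.255,20.755): [(0, 11.6673) (6.3911, 15.5218) (24.1058, 38) (0, 38)]  |A|=355.0754
5. ⊥bis P5·P3 via (21.61,21.305): [(0, 11.6673) (6.3911, 15.5218) (24.1058, 38) (0, 38)]  |A|=355.0754
6. ⊥bis P5·P4 via (5.905,25.375): [(0, 29.6858) (11.1428, 21.5512) (24.1058, 38) (0, 38)]  |A|=244.5767
7. ⊥bis P5·P6 via (31.49,30.835): [(0, 29.6858) (11.1428, 21.5512) (24.1058, 38) (0, 38)]  |A|=244.5767
8. ⊥bis P5·P7 via (32.73,18.77): [(0, 29.6858) (11.1428, 21.5512) (24.1058, 38) (0, 38)]  |A|=244.5767
9. ⊥bis P5·P8 via (26.02,23.845): [(0, 29.6858) (11.1428, 21.5512) (24.1058, 38) (0, 38)]  |A|=244.5767
10. ⊥bis P5·P9 via (41.18,30.655): [(0, 29.6858) (11.1428, 21.5512) (24.1058, 38) (0, 38)]  |A|=244.5767
11. canonical 4-gon: [(0, 29.6858) (11.1428, 21.5512) (24.1058, 38) (0, 38)]
12. shoelace: 244.5767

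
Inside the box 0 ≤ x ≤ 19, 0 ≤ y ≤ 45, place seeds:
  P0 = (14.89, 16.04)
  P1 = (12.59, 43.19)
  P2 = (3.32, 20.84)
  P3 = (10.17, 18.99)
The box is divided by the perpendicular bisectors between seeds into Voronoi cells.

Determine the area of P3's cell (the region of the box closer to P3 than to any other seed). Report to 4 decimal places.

1. box [0,19]×[0,45]: [(0, 0) (19, 0) (19, 45) (0, 45)]
2. ⊥bis P3·P0 via (12.53,17.515): [(0, 0) (1.5831, 0) (19, 27.867) (19, 45) (0, 45)]  |A|=612.322
3. ⊥bis P3·P1 via (11.38,31.09): [(0, 32.228) (0, 0) (1.5831, 0) (19, 27.867) (19, 30.328)]  |A|=351.604
4. ⊥bis P3·P2 via (6.745,19.915): [(9.8056, 31.2474) (1.3665, 0) (1.5831, 0) (19, 27.867) (19, 30.328)]  |A|=172.247
5. canonical 5-gon: [(9.8056, 31.2474) (1.3665, 0) (1.5831, 0) (19, 27.867) (19, 30.328)]
6. shoelace: 172.247

Area of P3's cell: 172.2470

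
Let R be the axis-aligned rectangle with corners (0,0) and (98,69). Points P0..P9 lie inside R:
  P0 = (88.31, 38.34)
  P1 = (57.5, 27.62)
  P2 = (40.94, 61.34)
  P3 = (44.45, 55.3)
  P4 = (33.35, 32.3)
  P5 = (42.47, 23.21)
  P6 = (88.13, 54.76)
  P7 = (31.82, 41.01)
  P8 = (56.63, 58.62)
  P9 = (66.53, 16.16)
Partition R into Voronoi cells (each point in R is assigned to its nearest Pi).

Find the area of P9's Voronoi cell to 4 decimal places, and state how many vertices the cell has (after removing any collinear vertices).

1. box [0,98]×[0,69]: [(0, 0) (98, 0) (98, 69) (0, 69)]
2. ⊥bis P9·P0 via (77.42,27.25): [(0, 0) (98, 0) (98, 7.0411) (34.9032, 69) (0, 69)]  |A|=4807.2986
3. ⊥bis P9·P1 via (62.015,21.89): [(34.2343, 0) (98, 0) (98, 7.0411) (73.5902, 31.0108)]  |A|=1074.6472
4. ⊥bis P9·P2 via (53.735,38.75): [(34.2343, 0) (98, 0) (98, 7.0411) (73.5902, 31.0108)]  |A|=1074.6472
5. ⊥bis P9·P3 via (55.49,35.73): [(34.2343, 0) (98, 0) (98, 7.0411) (73.5902, 31.0108)]  |A|=1074.6472
6. ⊥bis P9·P4 via (49.94,24.23): [(40.5895, 5.0076) (38.1536, 0) (98, 0) (98, 7.0411) (73.5902, 31.0108)]  |A|=1064.8341
7. ⊥bis P9·P5 via (54.5,19.685): [(53.0841, 14.8528) (48.732, 0) (98, 0) (98, 7.0411) (73.5902, 31.0108)]  |A|=966.9821
8. ⊥bis P9·P6 via (77.33,35.46): [(53.0841, 14.8528) (48.732, 0) (98, 0) (98, 7.0411) (73.5902, 31.0108)]  |A|=966.9821
9. ⊥bis P9·P7 via (49.175,28.585): [(53.0841, 14.8528) (48.732, 0) (98, 0) (98, 7.0411) (73.5902, 31.0108)]  |A|=966.9821
10. ⊥bis P9·P8 via (61.58,37.39): [(53.0841, 14.8528) (48.732, 0) (98, 0) (98, 7.0411) (73.5902, 31.0108)]  |A|=966.9821
11. canonical 5-gon: [(53.0841, 14.8528) (48.732, 0) (98, 0) (98, 7.0411) (73.5902, 31.0108)]
12. shoelace: 966.9821

Area of P9's cell: 966.9821 (5 vertices)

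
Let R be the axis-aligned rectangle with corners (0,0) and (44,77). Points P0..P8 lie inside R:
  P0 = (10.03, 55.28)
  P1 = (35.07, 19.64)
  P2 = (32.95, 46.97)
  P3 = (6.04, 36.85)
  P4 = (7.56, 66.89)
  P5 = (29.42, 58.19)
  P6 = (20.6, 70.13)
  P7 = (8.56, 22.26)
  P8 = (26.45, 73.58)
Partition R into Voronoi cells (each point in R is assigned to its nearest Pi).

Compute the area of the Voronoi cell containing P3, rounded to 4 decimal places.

Area of P3's cell: 324.3492

1. box [0,44]×[0,77]: [(0, 0) (44, 0) (44, 77) (0, 77)]
2. ⊥bis P3·P0 via (8.035,46.065): [(0, 47.8045) (0, 0) (44, 0) (44, 38.2788)]  |A|=1893.8326
3. ⊥bis P3·P1 via (20.555,28.245): [(28.4936, 41.6358) (0, 47.8045) (0, 0) (3.8104, 0)]  |A|=760.3846
4. ⊥bis P3·P2 via (19.495,41.91): [(23.0508, 32.4549) (18.8097, 43.7323) (0, 47.8045) (0, 0) (3.8104, 0)]  |A|=710.2256
5. ⊥bis P3·P4 via (6.8,51.87): [(23.0508, 32.4549) (18.8097, 43.7323) (0, 47.8045) (0, 0) (3.8104, 0)]  |A|=710.2256
6. ⊥bis P3·P5 via (17.73,47.52): [(23.0508, 32.4549) (18.8097, 43.7323) (0, 47.8045) (0, 0) (3.8104, 0)]  |A|=710.2256
7. ⊥bis P3·P6 via (13.32,53.49): [(23.0508, 32.4549) (18.8097, 43.7323) (0, 47.8045) (0, 0) (3.8104, 0)]  |A|=710.2256
8. ⊥bis P3·P7 via (7.3,29.555): [(22.9323, 32.255) (23.0508, 32.4549) (18.8097, 43.7323) (0, 47.8045) (0, 28.2941)]  |A|=324.3492
9. ⊥bis P3·P8 via (16.245,55.215): [(22.9323, 32.255) (23.0508, 32.4549) (18.8097, 43.7323) (0, 47.8045) (0, 28.2941)]  |A|=324.3492
10. canonical 5-gon: [(22.9323, 32.255) (23.0508, 32.4549) (18.8097, 43.7323) (0, 47.8045) (0, 28.2941)]
11. shoelace: 324.3492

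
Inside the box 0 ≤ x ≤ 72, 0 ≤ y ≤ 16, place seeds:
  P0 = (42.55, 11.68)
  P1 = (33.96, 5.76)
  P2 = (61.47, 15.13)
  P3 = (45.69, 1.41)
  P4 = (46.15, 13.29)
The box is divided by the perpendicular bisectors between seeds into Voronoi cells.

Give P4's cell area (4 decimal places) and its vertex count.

1. box [0,72]×[0,16]: [(0, 0) (72, 0) (72, 16) (0, 16)]
2. ⊥bis P4·P0 via (44.35,12.485): [(49.9336, 0) (72, 0) (72, 16) (42.778, 16)]  |A|=410.3073
3. ⊥bis P4·P1 via (40.055,9.525): [(49.9336, 0) (72, 0) (72, 16) (42.778, 16)]  |A|=410.3073
4. ⊥bis P4·P2 via (53.81,14.21): [(49.9336, 0) (55.5167, 0) (53.595, 16) (42.778, 16)]  |A|=131.2009
5. ⊥bis P4·P3 via (45.92,7.35): [(46.6593, 7.3214) (54.6746, 7.011) (53.595, 16) (42.778, 16)]  |A|=82.7957
6. canonical 4-gon: [(46.6593, 7.3214) (54.6746, 7.011) (53.595, 16) (42.778, 16)]
7. shoelace: 82.7957

Area of P4's cell: 82.7957 (4 vertices)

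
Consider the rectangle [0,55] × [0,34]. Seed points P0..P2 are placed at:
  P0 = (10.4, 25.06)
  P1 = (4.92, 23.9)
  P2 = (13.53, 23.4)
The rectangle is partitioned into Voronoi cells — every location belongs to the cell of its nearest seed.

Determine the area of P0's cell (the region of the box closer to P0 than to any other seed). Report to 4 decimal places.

Area of P0's cell: 89.1402

1. box [0,55]×[0,34]: [(0, 0) (55, 0) (55, 34) (0, 34)]
2. ⊥bis P0·P1 via (7.66,24.48): [(12.8419, 0) (55, 0) (55, 34) (5.6448, 34)]  |A|=1555.7258
3. ⊥bis P0·P2 via (11.965,24.23): [(8.9259, 18.4997) (17.1465, 34) (5.6448, 34)]  |A|=89.1402
4. canonical 3-gon: [(8.9259, 18.4997) (17.1465, 34) (5.6448, 34)]
5. shoelace: 89.1402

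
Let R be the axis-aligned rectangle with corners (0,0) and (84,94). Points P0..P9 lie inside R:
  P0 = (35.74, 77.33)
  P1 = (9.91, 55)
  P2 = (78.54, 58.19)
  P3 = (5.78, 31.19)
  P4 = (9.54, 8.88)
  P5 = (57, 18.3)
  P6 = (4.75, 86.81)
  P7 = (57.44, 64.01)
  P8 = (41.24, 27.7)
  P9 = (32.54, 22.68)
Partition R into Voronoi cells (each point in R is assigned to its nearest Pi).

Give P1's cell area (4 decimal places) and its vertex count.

Area of P1's cell: 810.1668 (6 vertices)

1. box [0,84]×[0,94]: [(0, 0) (84, 0) (84, 94) (0, 94)]
2. ⊥bis P1·P0 via (22.825,66.165): [(0, 92.5676) (0, 0) (80.0246, 0)]  |A|=3703.8398
3. ⊥bis P1·P2 via (44.225,56.595): [(44.9709, 40.548) (0, 92.5676) (0, 0) (46.8556, 0)]  |A|=3031.3729
4. ⊥bis P1·P3 via (7.845,43.095): [(45.1533, 36.6236) (44.9709, 40.548) (0, 92.5676) (0, 44.4558)]  |A|=1169.6997
5. ⊥bis P1·P4 via (9.725,31.94): [(45.1533, 36.6236) (44.9709, 40.548) (0, 92.5676) (0, 44.4558)]  |A|=1169.6997
6. ⊥bis P1·P5 via (33.455,36.65): [(34.83, 38.4143) (40.5124, 45.7053) (0, 92.5676) (0, 44.4558)]  |A|=1118.7003
7. ⊥bis P1·P6 via (7.33,70.905): [(34.83, 38.4143) (40.5124, 45.7053) (17.3256, 72.5264) (0, 69.716) (0, 44.4558)]  |A|=920.7417
8. ⊥bis P1·P7 via (33.675,59.505): [(34.83, 38.4143) (37.1168, 41.3485) (35.1053, 51.9599) (17.3256, 72.5264) (0, 69.716) (0, 44.4558)]  |A|=898.3441
9. ⊥bis P1·P8 via (25.575,41.35): [(24.568, 40.1943) (34.9633, 52.1242) (17.3256, 72.5264) (0, 69.716) (0, 44.4558)]  |A|=811.811
10. ⊥bis P1·P9 via (21.225,38.84): [(23.4389, 40.3901) (26.7725, 42.7243) (34.9633, 52.1242) (17.3256, 72.5264) (0, 69.716) (0, 44.4558)]  |A|=810.1668
11. canonical 6-gon: [(23.4389, 40.3901) (26.7725, 42.7243) (34.9633, 52.1242) (17.3256, 72.5264) (0, 69.716) (0, 44.4558)]
12. shoelace: 810.1668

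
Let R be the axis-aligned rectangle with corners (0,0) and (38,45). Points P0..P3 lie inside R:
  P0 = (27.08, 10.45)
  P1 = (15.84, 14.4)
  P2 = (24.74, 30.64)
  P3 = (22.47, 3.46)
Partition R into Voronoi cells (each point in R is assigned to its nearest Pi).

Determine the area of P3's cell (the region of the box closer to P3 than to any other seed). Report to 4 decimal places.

Area of P3's cell: 150.7829

1. box [0,38]×[0,45]: [(0, 0) (38, 0) (38, 45) (0, 45)]
2. ⊥bis P3·P0 via (24.775,6.955): [(0, 23.2944) (0, 0) (35.3207, 0)]  |A|=411.3876
3. ⊥bis P3·P1 via (19.155,8.93): [(20.5232, 9.7591) (4.4198, 0) (35.3207, 0)]  |A|=150.7829
4. ⊥bis P3·P2 via (23.605,17.05): [(20.5232, 9.7591) (4.4198, 0) (35.3207, 0)]  |A|=150.7829
5. canonical 3-gon: [(20.5232, 9.7591) (4.4198, 0) (35.3207, 0)]
6. shoelace: 150.7829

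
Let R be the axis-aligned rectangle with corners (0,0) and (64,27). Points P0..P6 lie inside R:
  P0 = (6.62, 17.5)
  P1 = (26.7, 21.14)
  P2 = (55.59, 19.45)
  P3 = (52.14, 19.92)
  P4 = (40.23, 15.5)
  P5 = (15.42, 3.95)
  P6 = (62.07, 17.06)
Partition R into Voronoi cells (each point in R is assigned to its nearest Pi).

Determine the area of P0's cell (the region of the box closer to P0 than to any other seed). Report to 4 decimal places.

Area of P0's cell: 296.8733

1. box [0,64]×[0,27]: [(0, 0) (64, 0) (64, 27) (0, 27)]
2. ⊥bis P0·P1 via (16.66,19.32): [(0, 0) (20.1622, 0) (15.2678, 27) (0, 27)]  |A|=478.3055
3. ⊥bis P0·P2 via (31.105,18.475): [(0, 0) (20.1622, 0) (15.2678, 27) (0, 27)]  |A|=478.3055
4. ⊥bis P0·P3 via (29.38,18.71): [(0, 0) (20.1622, 0) (15.2678, 27) (0, 27)]  |A|=478.3055
5. ⊥bis P0·P4 via (23.425,16.5): [(0, 0) (20.1622, 0) (15.2678, 27) (0, 27)]  |A|=478.3055
6. ⊥bis P0·P5 via (11.02,10.725): [(0, 3.5681) (17.4599, 14.9074) (15.2678, 27) (0, 27)]  |A|=296.8733
7. ⊥bis P0·P6 via (34.345,17.28): [(0, 3.5681) (17.4599, 14.9074) (15.2678, 27) (0, 27)]  |A|=296.8733
8. canonical 4-gon: [(0, 3.5681) (17.4599, 14.9074) (15.2678, 27) (0, 27)]
9. shoelace: 296.8733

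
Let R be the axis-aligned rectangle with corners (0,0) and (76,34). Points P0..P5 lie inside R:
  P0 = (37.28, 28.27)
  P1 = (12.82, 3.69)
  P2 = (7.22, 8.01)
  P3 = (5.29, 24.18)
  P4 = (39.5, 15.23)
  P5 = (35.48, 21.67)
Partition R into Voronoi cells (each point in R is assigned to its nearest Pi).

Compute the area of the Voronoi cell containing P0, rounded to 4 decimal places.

1. box [0,76]×[0,34]: [(0, 0) (76, 0) (76, 34) (0, 34)]
2. ⊥bis P0·P1 via (25.05,15.98): [(41.1084, 0) (76, 0) (76, 34) (6.9416, 34)]  |A|=1767.1501
3. ⊥bis P0·P2 via (22.25,18.14): [(20.9681, 20.042) (41.1084, 0) (76, 0) (76, 34) (11.5606, 34)]  |A|=1734.9141
4. ⊥bis P0·P3 via (21.285,26.225): [(22.2369, 18.7793) (41.1084, 0) (76, 0) (76, 34) (20.2909, 34)]  |A|=1665.557
5. ⊥bis P0·P4 via (38.39,21.75): [(22.2093, 18.9953) (76, 28.1529) (76, 34) (20.2909, 34)]  |A|=575.2073
6. ⊥bis P0·P5 via (36.38,24.97): [(20.9059, 29.1902) (44.4216, 22.7768) (76, 28.1529) (76, 34) (20.2909, 34)]  |A|=459.5171
7. canonical 5-gon: [(20.9059, 29.1902) (44.4216, 22.7768) (76, 28.1529) (76, 34) (20.2909, 34)]
8. shoelace: 459.5171

Area of P0's cell: 459.5171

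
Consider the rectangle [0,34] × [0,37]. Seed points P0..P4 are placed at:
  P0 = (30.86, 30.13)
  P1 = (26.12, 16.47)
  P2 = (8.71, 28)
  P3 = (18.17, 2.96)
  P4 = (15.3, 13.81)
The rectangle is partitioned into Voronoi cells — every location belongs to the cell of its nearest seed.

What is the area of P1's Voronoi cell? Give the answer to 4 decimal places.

1. box [0,34]×[0,37]: [(0, 0) (34, 0) (34, 37) (0, 37)]
2. ⊥bis P1·P0 via (28.49,23.3): [(0, 33.186) (0, 0) (34, 0) (34, 21.388)]  |A|=927.7584
3. ⊥bis P1·P2 via (17.415,22.235): [(20.058, 26.2259) (2.6896, 0) (34, 0) (34, 21.388)]  |A|=559.6676
4. ⊥bis P1·P3 via (22.145,9.715): [(20.058, 26.2259) (12.775, 15.2288) (34, 2.7389) (34, 21.388)]  |A|=292.1914
5. ⊥bis P1·P4 via (20.71,15.14): [(20.058, 26.2259) (18.5459, 23.9427) (22.0266, 9.7847) (34, 2.7389) (34, 21.388)]  |A|=236.1744
6. canonical 5-gon: [(20.058, 26.2259) (18.5459, 23.9427) (22.0266, 9.7847) (34, 2.7389) (34, 21.388)]
7. shoelace: 236.1744

Area of P1's cell: 236.1744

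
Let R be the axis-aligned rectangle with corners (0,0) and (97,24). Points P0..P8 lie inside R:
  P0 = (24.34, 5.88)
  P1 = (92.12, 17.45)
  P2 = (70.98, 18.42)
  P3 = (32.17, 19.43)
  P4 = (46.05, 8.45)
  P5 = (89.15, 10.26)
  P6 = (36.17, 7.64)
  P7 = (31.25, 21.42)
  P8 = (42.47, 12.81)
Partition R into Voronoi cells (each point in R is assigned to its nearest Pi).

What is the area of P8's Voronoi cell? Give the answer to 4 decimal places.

1. box [0,97]×[0,24]: [(0, 0) (97, 0) (97, 24) (0, 24)]
2. ⊥bis P8·P0 via (33.405,9.345): [(36.977, 0) (97, 0) (97, 24) (27.8033, 24)]  |A|=1550.6363
3. ⊥bis P8·P1 via (67.295,15.13): [(36.977, 0) (68.709, 0) (66.4661, 24) (27.8033, 24)]  |A|=844.7366
4. ⊥bis P8·P2 via (56.725,15.615): [(36.977, 0) (59.7976, 0) (55.0751, 24) (27.8033, 24)]  |A|=601.1083
5. ⊥bis P8·P3 via (37.32,16.12): [(33.2411, 9.7737) (36.977, 0) (59.7976, 0) (55.0751, 24) (42.3846, 24)]  |A|=497.3892
6. ⊥bis P8·P4 via (44.26,10.63): [(33.2411, 9.7737) (35.6242, 3.5392) (55.8356, 20.1348) (55.0751, 24) (42.3846, 24)]  |A|=220.6547
7. ⊥bis P8·P5 via (65.81,11.535): [(33.2411, 9.7737) (35.6242, 3.5392) (55.8356, 20.1348) (55.0751, 24) (42.3846, 24)]  |A|=220.6547
8. ⊥bis P8·P6 via (39.32,10.225): [(36.0737, 14.1809) (41.1101, 8.0436) (55.8356, 20.1348) (55.0751, 24) (42.3846, 24)]  |A|=178.3962
9. ⊥bis P8·P7 via (36.86,17.115): [(36.0737, 14.1809) (41.1101, 8.0436) (55.8356, 20.1348) (55.0751, 24) (42.3846, 24)]  |A|=178.3962
10. canonical 5-gon: [(36.0737, 14.1809) (41.1101, 8.0436) (55.8356, 20.1348) (55.0751, 24) (42.3846, 24)]
11. shoelace: 178.3962

Area of P8's cell: 178.3962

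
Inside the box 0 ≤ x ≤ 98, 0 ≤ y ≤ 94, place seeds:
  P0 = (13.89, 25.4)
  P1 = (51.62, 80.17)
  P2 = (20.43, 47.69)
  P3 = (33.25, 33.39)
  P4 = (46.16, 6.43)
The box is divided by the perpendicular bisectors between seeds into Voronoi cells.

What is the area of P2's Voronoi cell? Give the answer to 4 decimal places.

Area of P2's cell: 1537.2729

1. box [0,98]×[0,94]: [(0, 0) (98, 0) (98, 94) (0, 94)]
2. ⊥bis P2·P0 via (17.16,36.545): [(0, 41.5798) (98, 12.8261) (98, 94) (0, 94)]  |A|=6546.1078
3. ⊥bis P2·P1 via (36.025,63.93): [(0, 41.5798) (85.3895, 16.5261) (4.7113, 94) (0, 94)]  |A|=2420.5675
4. ⊥bis P2·P3 via (26.84,40.54): [(0, 41.5798) (21.0957, 35.3902) (44.1873, 56.0919) (4.7113, 94) (0, 94)]  |A|=1537.2729
5. ⊥bis P2·P4 via (33.295,27.06): [(0, 41.5798) (21.0957, 35.3902) (44.1873, 56.0919) (4.7113, 94) (0, 94)]  |A|=1537.2729
6. canonical 5-gon: [(0, 41.5798) (21.0957, 35.3902) (44.1873, 56.0919) (4.7113, 94) (0, 94)]
7. shoelace: 1537.2729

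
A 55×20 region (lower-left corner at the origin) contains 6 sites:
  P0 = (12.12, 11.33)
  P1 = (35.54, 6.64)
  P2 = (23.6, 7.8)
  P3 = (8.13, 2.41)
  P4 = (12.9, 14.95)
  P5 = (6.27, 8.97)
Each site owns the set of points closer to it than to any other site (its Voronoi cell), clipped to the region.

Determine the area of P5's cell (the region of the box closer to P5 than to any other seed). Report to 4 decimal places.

Area of P5's cell: 113.1748

1. box [0,55]×[0,20]: [(0, 0) (55, 0) (55, 20) (0, 20)]
2. ⊥bis P5·P0 via (9.195,10.15): [(0, 0) (13.2897, 0) (5.2213, 20) (0, 20)]  |A|=185.1103
3. ⊥bis P5·P1 via (20.905,7.805): [(0, 0) (13.2897, 0) (5.2213, 20) (0, 20)]  |A|=185.1103
4. ⊥bis P5·P2 via (14.935,8.385): [(0, 0) (13.2897, 0) (5.2213, 20) (0, 20)]  |A|=185.1103
5. ⊥bis P5·P3 via (7.2,5.69): [(0, 3.6485) (10.6048, 6.6554) (5.2213, 20) (0, 20)]  |A|=121.5402
6. ⊥bis P5·P4 via (9.585,11.96): [(0, 3.6485) (10.6048, 6.6554) (7.5584, 14.2069) (2.3332, 20) (0, 20)]  |A|=113.1748
7. canonical 5-gon: [(0, 3.6485) (10.6048, 6.6554) (7.5584, 14.2069) (2.3332, 20) (0, 20)]
8. shoelace: 113.1748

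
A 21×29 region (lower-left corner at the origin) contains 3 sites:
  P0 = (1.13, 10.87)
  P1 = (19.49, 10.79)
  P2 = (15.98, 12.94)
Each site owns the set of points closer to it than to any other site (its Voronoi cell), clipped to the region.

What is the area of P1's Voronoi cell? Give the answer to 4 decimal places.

Area of P1's cell: 90.5568

1. box [0,21]×[0,29]: [(0, 0) (21, 0) (21, 29) (0, 29)]
2. ⊥bis P1·P0 via (10.31,10.83): [(10.2628, 0) (21, 0) (21, 29) (10.3892, 29)]  |A|=309.5463
3. ⊥bis P1·P2 via (17.735,11.865): [(10.4673, 0) (21, 0) (21, 17.1953)]  |A|=90.5568
4. canonical 3-gon: [(10.4673, 0) (21, 0) (21, 17.1953)]
5. shoelace: 90.5568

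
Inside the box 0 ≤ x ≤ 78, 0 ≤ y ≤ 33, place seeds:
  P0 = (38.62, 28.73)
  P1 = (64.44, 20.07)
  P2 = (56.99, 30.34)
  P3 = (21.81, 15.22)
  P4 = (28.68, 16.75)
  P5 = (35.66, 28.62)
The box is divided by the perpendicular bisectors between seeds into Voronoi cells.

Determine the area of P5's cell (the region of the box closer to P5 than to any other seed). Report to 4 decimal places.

Area of P5's cell: 142.3374

1. box [0,78]×[0,33]: [(0, 0) (78, 0) (78, 33) (0, 33)]
2. ⊥bis P5·P0 via (37.14,28.675): [(0, 0) (38.2056, 0) (36.9793, 33) (0, 33)]  |A|=1240.5508
3. ⊥bis P5·P1 via (50.05,24.345): [(0, 0) (38.2056, 0) (36.9793, 33) (0, 33)]  |A|=1240.5508
4. ⊥bis P5·P2 via (46.325,29.48): [(0, 0) (38.2056, 0) (36.9793, 33) (0, 33)]  |A|=1240.5508
5. ⊥bis P5·P3 via (28.735,21.92): [(37.7368, 12.6159) (36.9793, 33) (18.015, 33)]  |A|=193.2847
6. ⊥bis P5·P4 via (32.17,22.685): [(22.4844, 28.3805) (37.4786, 19.5633) (36.9793, 33) (18.015, 33)]  |A|=142.3374
7. canonical 4-gon: [(22.4844, 28.3805) (37.4786, 19.5633) (36.9793, 33) (18.015, 33)]
8. shoelace: 142.3374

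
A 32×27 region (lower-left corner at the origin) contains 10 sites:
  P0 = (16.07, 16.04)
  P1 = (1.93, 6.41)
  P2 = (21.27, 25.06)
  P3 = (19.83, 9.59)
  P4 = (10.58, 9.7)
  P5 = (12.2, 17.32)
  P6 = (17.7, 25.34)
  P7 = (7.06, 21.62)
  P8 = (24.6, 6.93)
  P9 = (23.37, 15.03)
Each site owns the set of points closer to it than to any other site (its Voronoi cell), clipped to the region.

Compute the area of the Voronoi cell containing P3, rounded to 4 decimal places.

Area of P3's cell: 72.5172

1. box [0,32]×[0,27]: [(0, 0) (32, 0) (32, 27) (0, 27)]
2. ⊥bis P3·P0 via (17.95,12.815): [(0, 2.3511) (0, 0) (32, 0) (32, 21.0054)]  |A|=373.7042
3. ⊥bis P3·P1 via (10.88,8): [(10.7683, 8.6285) (12.3012, 0) (32, 0) (32, 21.0054)]  |A|=307.9748
4. ⊥bis P3·P2 via (20.55,17.325): [(24.9793, 16.9127) (10.7683, 8.6285) (12.3012, 0) (32, 0) (32, 16.2592)]  |A|=291.3141
5. ⊥bis P3·P4 via (15.205,9.645): [(24.9793, 16.9127) (15.2238, 11.2258) (15.0903, 0) (32, 0) (32, 16.2592)]  |A|=254.4467
6. ⊥bis P3·P5 via (16.015,13.455): [(24.9793, 16.9127) (15.2238, 11.2258) (15.0903, 0) (32, 0) (32, 16.2592)]  |A|=254.4467
7. ⊥bis P3·P6 via (18.765,17.465): [(24.9793, 16.9127) (15.2238, 11.2258) (15.0903, 0) (32, 0) (32, 16.2592)]  |A|=254.4467
8. ⊥bis P3·P7 via (13.445,15.605): [(24.9793, 16.9127) (15.2238, 11.2258) (15.0903, 0) (32, 0) (32, 16.2592)]  |A|=254.4467
9. ⊥bis P3·P8 via (22.215,8.26): [(26.9385, 16.7303) (24.9793, 16.9127) (15.2238, 11.2258) (15.0903, 0) (17.6088, 0)]  |A|=92.9139
10. ⊥bis P3·P9 via (21.6,12.31): [(23.7084, 10.938) (19.4659, 13.6987) (15.2238, 11.2258) (15.0903, 0) (17.6088, 0)]  |A|=72.5172
11. canonical 5-gon: [(23.7084, 10.938) (19.4659, 13.6987) (15.2238, 11.2258) (15.0903, 0) (17.6088, 0)]
12. shoelace: 72.5172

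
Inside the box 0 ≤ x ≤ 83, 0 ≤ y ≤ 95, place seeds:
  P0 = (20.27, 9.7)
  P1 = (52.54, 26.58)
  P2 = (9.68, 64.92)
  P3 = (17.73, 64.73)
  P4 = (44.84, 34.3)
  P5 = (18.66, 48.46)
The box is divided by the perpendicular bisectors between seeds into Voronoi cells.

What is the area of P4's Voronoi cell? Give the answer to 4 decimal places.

Area of P4's cell: 1725.6378

1. box [0,83]×[0,95]: [(0, 0) (83, 0) (83, 95) (0, 95)]
2. ⊥bis P4·P0 via (32.555,22): [(0, 54.5153) (54.5819, 0) (83, 0) (83, 95) (0, 95)]  |A|=6397.2267
3. ⊥bis P4·P1 via (48.69,30.44): [(0, 54.5153) (36.3889, 18.1708) (83, 64.6611) (83, 95) (0, 95)]  |A|=4632.0743
4. ⊥bis P4·P2 via (27.26,49.61): [(16.8637, 37.6722) (36.3889, 18.1708) (83, 64.6611) (83, 95) (66.7891, 95)]  |A|=2376.2793
5. ⊥bis P4·P3 via (31.285,49.515): [(17.3956, 37.1409) (36.3889, 18.1708) (83, 64.6611) (83, 95) (82.3403, 95)]  |A|=1897.8818
6. ⊥bis P4·P5 via (31.75,41.38): [(40.6743, 57.8799) (25.2267, 29.3193) (36.3889, 18.1708) (83, 64.6611) (83, 95) (82.3403, 95)]  |A|=1725.6378
7. canonical 6-gon: [(40.6743, 57.8799) (25.2267, 29.3193) (36.3889, 18.1708) (83, 64.6611) (83, 95) (82.3403, 95)]
8. shoelace: 1725.6378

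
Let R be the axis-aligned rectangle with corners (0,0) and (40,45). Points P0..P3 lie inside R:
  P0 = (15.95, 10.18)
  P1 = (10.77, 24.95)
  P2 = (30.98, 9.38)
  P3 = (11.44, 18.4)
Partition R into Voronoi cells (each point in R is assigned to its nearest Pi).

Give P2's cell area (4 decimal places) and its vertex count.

Area of P2's cell: 515.1976 (5 vertices)

1. box [0,40]×[0,45]: [(0, 0) (40, 0) (40, 45) (0, 45)]
2. ⊥bis P2·P0 via (23.465,9.78): [(22.9444, 0) (40, 0) (40, 45) (25.3397, 45)]  |A|=713.6079
3. ⊥bis P2·P1 via (20.875,17.165): [(24.0795, 21.3244) (22.9444, 0) (40, 0) (40, 41.9894)]  |A|=516.0969
4. ⊥bis P2·P3 via (21.21,13.89): [(25.4826, 23.1457) (24.0062, 19.9473) (22.9444, 0) (40, 0) (40, 41.9894)]  |A|=515.1976
5. canonical 5-gon: [(25.4826, 23.1457) (24.0062, 19.9473) (22.9444, 0) (40, 0) (40, 41.9894)]
6. shoelace: 515.1976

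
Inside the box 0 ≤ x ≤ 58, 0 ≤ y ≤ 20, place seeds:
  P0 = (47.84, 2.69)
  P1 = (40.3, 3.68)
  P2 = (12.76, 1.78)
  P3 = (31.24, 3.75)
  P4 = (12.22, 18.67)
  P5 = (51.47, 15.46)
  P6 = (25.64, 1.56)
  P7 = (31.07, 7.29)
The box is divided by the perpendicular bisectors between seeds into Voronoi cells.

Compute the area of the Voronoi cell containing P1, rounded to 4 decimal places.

Area of P1's cell: 103.7442

1. box [0,58]×[0,20]: [(0, 0) (58, 0) (58, 20) (0, 20)]
2. ⊥bis P1·P0 via (44.07,3.185): [(0, 0) (43.6518, 0) (46.2778, 20) (0, 20)]  |A|=899.2962
3. ⊥bis P1·P2 via (26.53,2.73): [(26.7183, 0) (43.6518, 0) (46.2778, 20) (25.3385, 20)]  |A|=378.7274
4. ⊥bis P1·P3 via (35.77,3.715): [(35.7413, 0) (43.6518, 0) (46.2778, 20) (35.8958, 20)]  |A|=182.925
5. ⊥bis P1·P4 via (26.26,11.175): [(35.7413, 0) (43.6518, 0) (46.2778, 20) (35.8958, 20)]  |A|=182.925
6. ⊥bis P1·P5 via (45.885,9.57): [(35.8885, 19.0489) (35.7413, 0) (43.6518, 0) (45.0165, 10.3935)]  |A|=128.6852
7. ⊥bis P1·P6 via (32.97,2.62): [(35.8885, 19.0489) (35.7413, 0) (43.6518, 0) (45.0165, 10.3935)]  |A|=128.6852
8. ⊥bis P1·P7 via (35.685,5.485): [(39.6099, 15.5202) (35.7857, 5.7424) (35.7413, 0) (43.6518, 0) (45.0165, 10.3935)]  |A|=103.7442
9. canonical 5-gon: [(39.6099, 15.5202) (35.7857, 5.7424) (35.7413, 0) (43.6518, 0) (45.0165, 10.3935)]
10. shoelace: 103.7442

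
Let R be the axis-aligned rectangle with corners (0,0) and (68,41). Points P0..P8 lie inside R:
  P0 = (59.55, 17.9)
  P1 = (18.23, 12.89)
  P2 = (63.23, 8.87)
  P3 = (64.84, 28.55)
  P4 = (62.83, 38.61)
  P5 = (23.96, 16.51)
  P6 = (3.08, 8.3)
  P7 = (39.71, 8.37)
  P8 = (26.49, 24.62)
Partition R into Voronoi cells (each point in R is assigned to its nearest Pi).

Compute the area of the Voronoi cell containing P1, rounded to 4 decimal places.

Area of P1's cell: 324.7169

1. box [0,68]×[0,41]: [(0, 0) (68, 0) (68, 41) (0, 41)]
2. ⊥bis P1·P0 via (38.89,15.395): [(0, 0) (40.7566, 0) (35.7854, 41) (0, 41)]  |A|=1569.112
3. ⊥bis P1·P2 via (40.73,10.88): [(0, 0) (39.7581, 0) (40.1817, 4.742) (35.7854, 41) (0, 41)]  |A|=1566.7444
4. ⊥bis P1·P3 via (41.535,20.72): [(0, 0) (39.7581, 0) (40.1817, 4.742) (36.3863, 36.0445) (34.7213, 41) (0, 41)]  |A|=1564.1079
5. ⊥bis P1·P4 via (40.53,25.75): [(0, 0) (39.7581, 0) (40.1817, 4.742) (36.8636, 32.1078) (31.7356, 41) (0, 41)]  |A|=1548.7384
6. ⊥bis P1·P5 via (21.095,14.7): [(0, 0) (30.3819, 0) (4.4796, 41) (0, 41)]  |A|=714.6618
7. ⊥bis P1·P6 via (10.655,10.595): [(13.865, 0) (30.3819, 0) (4.4796, 41) (1.4432, 41)]  |A|=400.8446
8. ⊥bis P1·P7 via (28.97,10.63): [(13.865, 0) (26.7331, 0) (27.6448, 4.3325) (4.4796, 41) (1.4432, 41)]  |A|=392.9405
9. ⊥bis P1·P8 via (22.36,18.755): [(4.3378, 31.4458) (13.865, 0) (26.7331, 0) (27.6448, 4.3325) (15.4664, 23.6093)]  |A|=324.7169
10. canonical 5-gon: [(4.3378, 31.4458) (13.865, 0) (26.7331, 0) (27.6448, 4.3325) (15.4664, 23.6093)]
11. shoelace: 324.7169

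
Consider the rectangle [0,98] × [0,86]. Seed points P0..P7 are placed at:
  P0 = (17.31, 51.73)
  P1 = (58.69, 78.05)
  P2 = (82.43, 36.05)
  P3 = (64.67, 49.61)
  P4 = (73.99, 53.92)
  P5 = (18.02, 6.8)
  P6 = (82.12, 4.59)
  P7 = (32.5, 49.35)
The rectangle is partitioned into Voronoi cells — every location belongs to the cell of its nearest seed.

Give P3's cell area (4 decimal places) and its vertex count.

Area of P3's cell: 776.0327 (6 vertices)

1. box [0,98]×[0,86]: [(0, 0) (98, 0) (98, 86) (0, 86)]
2. ⊥bis P3·P0 via (40.99,50.67): [(38.7218, 0) (98, 0) (98, 86) (42.5715, 86)]  |A|=4932.3869
3. ⊥bis P3·P1 via (61.68,63.83): [(41.3881, 59.5633) (38.7218, 0) (98, 0) (98, 71.4669)]  |A|=3788.3398
4. ⊥bis P3·P2 via (73.55,42.83): [(94.9202, 70.8193) (41.3881, 59.5633) (38.7218, 0) (40.8487, 0)]  |A|=1654.5812
5. ⊥bis P3·P4 via (69.33,51.765): [(73.4952, 42.7582) (63.5671, 64.2268) (41.3881, 59.5633) (38.7218, 0) (40.8487, 0)]  |A|=1285.3015
6. ⊥bis P3·P5 via (41.345,28.205): [(52.829, 15.6909) (73.4952, 42.7582) (63.5671, 64.2268) (41.3881, 59.5633) (40.0477, 29.6187)]  |A|=1070.0995
7. ⊥bis P3·P6 via (73.395,27.1): [(50.5021, 18.2266) (56.5568, 20.5734) (73.4952, 42.7582) (63.5671, 64.2268) (41.3881, 59.5633) (40.0477, 29.6187)]  |A|=1059.6927
8. ⊥bis P3·P7 via (48.585,49.48): [(48.8228, 20.0564) (50.5021, 18.2266) (56.5568, 20.5734) (73.4952, 42.7582) (63.5671, 64.2268) (48.4914, 61.0569)]  |A|=776.0327
9. canonical 6-gon: [(48.8228, 20.0564) (50.5021, 18.2266) (56.5568, 20.5734) (73.4952, 42.7582) (63.5671, 64.2268) (48.4914, 61.0569)]
10. shoelace: 776.0327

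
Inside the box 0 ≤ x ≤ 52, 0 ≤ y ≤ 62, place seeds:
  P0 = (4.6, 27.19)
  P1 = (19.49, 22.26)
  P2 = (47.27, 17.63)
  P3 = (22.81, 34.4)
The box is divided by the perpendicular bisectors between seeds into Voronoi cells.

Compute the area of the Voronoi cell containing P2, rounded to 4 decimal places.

Area of P2's cell: 723.8450

1. box [0,52]×[0,62]: [(0, 0) (52, 0) (52, 62) (0, 62)]
2. ⊥bis P2·P0 via (25.935,22.41): [(20.9142, 0) (52, 0) (52, 62) (34.8049, 62)]  |A|=1496.7081
3. ⊥bis P2·P1 via (33.38,19.945): [(30.0558, 0) (52, 0) (52, 62) (40.3892, 62)]  |A|=1040.205
4. ⊥bis P2·P3 via (35.04,26.015): [(34.1834, 24.7657) (30.0558, 0) (52, 0) (52, 50.7521)]  |A|=723.845
5. canonical 4-gon: [(34.1834, 24.7657) (30.0558, 0) (52, 0) (52, 50.7521)]
6. shoelace: 723.845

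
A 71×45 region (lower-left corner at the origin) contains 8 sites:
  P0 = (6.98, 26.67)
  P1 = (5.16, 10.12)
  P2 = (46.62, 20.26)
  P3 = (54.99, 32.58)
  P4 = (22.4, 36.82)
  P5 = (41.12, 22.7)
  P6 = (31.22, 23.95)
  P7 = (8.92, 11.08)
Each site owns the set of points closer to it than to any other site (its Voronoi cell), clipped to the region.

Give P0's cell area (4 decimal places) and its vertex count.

1. box [0,71]×[0,45]: [(0, 0) (71, 0) (71, 45) (0, 45)]
2. ⊥bis P0·P1 via (6.07,18.395): [(0, 19.0625) (71, 11.2547) (71, 45) (0, 45)]  |A|=2118.7402
3. ⊥bis P0·P2 via (26.8,23.465): [(0, 19.0625) (25.6323, 16.2437) (30.2823, 45) (0, 45)]  |A|=767.8217
4. ⊥bis P0·P3 via (30.985,29.625): [(0, 19.0625) (25.6323, 16.2437) (29.6067, 40.8218) (29.0923, 45) (0, 45)]  |A|=765.3357
5. ⊥bis P0·P4 via (14.69,31.745): [(0, 19.0625) (24.8358, 16.3313) (5.9651, 45) (0, 45)]  |A|=407.595
6. ⊥bis P0·P5 via (24.05,24.685): [(0, 19.0625) (23.1008, 16.5221) (23.3424, 18.6001) (5.9651, 45) (0, 45)]  |A|=405.7692
7. ⊥bis P0·P6 via (19.1,25.31): [(0, 19.0625) (18.1747, 17.0638) (19.0746, 25.0838) (5.9651, 45) (0, 45)]  |A|=380.5543
8. ⊥bis P0·P7 via (7.95,18.875): [(0, 19.0625) (5.0203, 18.5104) (18.5256, 20.191) (19.0746, 25.0838) (5.9651, 45) (0, 45)]  |A|=359.7325
9. canonical 6-gon: [(0, 19.0625) (5.0203, 18.5104) (18.5256, 20.191) (19.0746, 25.0838) (5.9651, 45) (0, 45)]
10. shoelace: 359.7325

Area of P0's cell: 359.7325 (6 vertices)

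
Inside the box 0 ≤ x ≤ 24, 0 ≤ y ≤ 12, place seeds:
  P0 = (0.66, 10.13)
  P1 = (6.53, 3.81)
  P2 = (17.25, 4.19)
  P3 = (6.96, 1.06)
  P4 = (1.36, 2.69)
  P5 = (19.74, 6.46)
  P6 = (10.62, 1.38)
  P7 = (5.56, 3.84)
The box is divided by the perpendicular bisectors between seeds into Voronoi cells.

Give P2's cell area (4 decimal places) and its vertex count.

Area of P2's cell: 60.4853 (5 vertices)

1. box [0,24]×[0,12]: [(0, 0) (24, 0) (24, 12) (0, 12)]
2. ⊥bis P2·P0 via (8.955,7.16): [(6.3914, 0) (24, 0) (24, 12) (10.6879, 12)]  |A|=185.524
3. ⊥bis P2·P1 via (11.89,4): [(12.0318, 0) (24, 0) (24, 12) (11.6064, 12)]  |A|=146.1707
4. ⊥bis P2·P3 via (12.105,2.625): [(11.9168, 3.2437) (12.9035, 0) (24, 0) (24, 12) (11.6064, 12)]  |A|=144.757
5. ⊥bis P2·P4 via (9.305,3.44): [(11.9168, 3.2437) (12.9035, 0) (24, 0) (24, 12) (11.6064, 12)]  |A|=144.757
6. ⊥bis P2·P5 via (18.495,5.325): [(11.9168, 3.2437) (12.9035, 0) (23.3495, 0) (12.4098, 12) (11.6064, 12)]  |A|=71.3127
7. ⊥bis P2·P6 via (13.935,2.785): [(11.7504, 7.9395) (15.1154, 0) (23.3495, 0) (12.4098, 12) (11.6064, 12)]  |A|=60.4853
8. ⊥bis P2·P7 via (11.405,4.015): [(11.7504, 7.9395) (15.1154, 0) (23.3495, 0) (12.4098, 12) (11.6064, 12)]  |A|=60.4853
9. canonical 5-gon: [(11.7504, 7.9395) (15.1154, 0) (23.3495, 0) (12.4098, 12) (11.6064, 12)]
10. shoelace: 60.4853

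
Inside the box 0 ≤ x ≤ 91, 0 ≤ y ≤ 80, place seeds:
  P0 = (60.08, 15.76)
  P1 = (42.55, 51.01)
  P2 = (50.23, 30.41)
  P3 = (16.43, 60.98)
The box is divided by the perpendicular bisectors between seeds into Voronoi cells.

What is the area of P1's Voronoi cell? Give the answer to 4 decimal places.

1. box [0,91]×[0,80]: [(0, 0) (91, 0) (91, 80) (0, 80)]
2. ⊥bis P1·P0 via (51.315,33.385): [(0, 7.8658) (91, 53.1205) (91, 80) (0, 80)]  |A|=4505.1214
3. ⊥bis P1·P2 via (46.39,40.71): [(0, 23.4151) (91, 57.3413) (91, 80) (0, 80)]  |A|=3605.5843
4. ⊥bis P1·P3 via (29.49,55.995): [(19.8838, 30.8281) (91, 57.3413) (91, 80) (38.6527, 80)]  |A|=2092.7091
5. canonical 4-gon: [(19.8838, 30.8281) (91, 57.3413) (91, 80) (38.6527, 80)]
6. shoelace: 2092.7091

Area of P1's cell: 2092.7091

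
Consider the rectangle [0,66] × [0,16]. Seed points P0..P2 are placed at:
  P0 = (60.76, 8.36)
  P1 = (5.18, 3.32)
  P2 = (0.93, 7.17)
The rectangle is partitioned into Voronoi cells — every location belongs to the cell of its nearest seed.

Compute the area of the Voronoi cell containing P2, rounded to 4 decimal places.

Area of P2's cell: 90.3996

1. box [0,66]×[0,16]: [(0, 0) (66, 0) (66, 16) (0, 16)]
2. ⊥bis P2·P0 via (30.845,7.765): [(0, 0) (30.9994, 0) (30.6812, 16) (0, 16)]  |A|=493.4452
3. ⊥bis P2·P1 via (3.055,5.245): [(0, 1.8726) (12.7978, 16) (0, 16)]  |A|=90.3996
4. canonical 3-gon: [(0, 1.8726) (12.7978, 16) (0, 16)]
5. shoelace: 90.3996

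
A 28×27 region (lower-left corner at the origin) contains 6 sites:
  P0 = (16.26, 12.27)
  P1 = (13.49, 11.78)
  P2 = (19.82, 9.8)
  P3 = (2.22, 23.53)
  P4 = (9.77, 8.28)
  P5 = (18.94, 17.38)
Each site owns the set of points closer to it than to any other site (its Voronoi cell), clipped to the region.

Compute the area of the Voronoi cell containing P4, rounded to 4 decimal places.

1. box [0,28]×[0,27]: [(0, 0) (28, 0) (28, 27) (0, 27)]
2. ⊥bis P4·P0 via (13.015,10.275): [(0, 0) (19.332, 0) (2.7326, 27) (0, 27)]  |A|=297.872
3. ⊥bis P4·P1 via (11.63,10.03): [(0, 22.391) (0, 0) (19.332, 0) (16.061, 5.3205)]  |A|=231.2389
4. ⊥bis P4·P2 via (14.795,9.04): [(15.2228, 6.2114) (0, 22.391) (0, 0) (16.1622, 0)]  |A|=220.6219
5. ⊥bis P4·P3 via (5.995,15.905): [(15.2228, 6.2114) (6.0683, 15.9413) (0, 12.937) (0, 0) (16.1622, 0)]  |A|=191.9369
6. ⊥bis P4·P5 via (14.355,12.83): [(15.2228, 6.2114) (6.0683, 15.9413) (0, 12.937) (0, 0) (16.1622, 0)]  |A|=191.9369
7. canonical 5-gon: [(15.2228, 6.2114) (6.0683, 15.9413) (0, 12.937) (0, 0) (16.1622, 0)]
8. shoelace: 191.9369

Area of P4's cell: 191.9369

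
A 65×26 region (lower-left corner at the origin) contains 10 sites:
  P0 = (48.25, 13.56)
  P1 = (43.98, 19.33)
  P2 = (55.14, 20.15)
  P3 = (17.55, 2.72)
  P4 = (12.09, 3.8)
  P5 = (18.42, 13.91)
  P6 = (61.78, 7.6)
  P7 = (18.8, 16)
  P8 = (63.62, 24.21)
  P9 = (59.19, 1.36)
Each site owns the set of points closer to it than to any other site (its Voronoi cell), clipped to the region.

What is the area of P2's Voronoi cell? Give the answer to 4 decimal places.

1. box [0,65]×[0,26]: [(0, 0) (65, 0) (65, 26) (0, 26)]
2. ⊥bis P2·P0 via (51.695,16.855): [(65, 2.9443) (65, 26) (42.9482, 26)]  |A|=254.2099
3. ⊥bis P2·P1 via (49.56,19.74): [(49.612, 19.0329) (65, 2.9443) (65, 26) (49.1, 26)]  |A|=232.7795
4. ⊥bis P2·P3 via (36.345,11.435): [(49.612, 19.0329) (65, 2.9443) (65, 26) (49.1, 26)]  |A|=232.7795
5. ⊥bis P2·P4 via (33.615,11.975): [(49.612, 19.0329) (65, 2.9443) (65, 26) (49.1, 26)]  |A|=232.7795
6. ⊥bis P2·P5 via (36.78,17.03): [(49.612, 19.0329) (65, 2.9443) (65, 26) (49.1, 26)]  |A|=232.7795
7. ⊥bis P2·P6 via (58.46,13.875): [(49.612, 19.0329) (55.8606, 12.4997) (65, 17.3352) (65, 26) (49.1, 26)]  |A|=167.0178
8. ⊥bis P2·P7 via (36.97,18.075): [(49.612, 19.0329) (55.8606, 12.4997) (65, 17.3352) (65, 26) (49.1, 26)]  |A|=167.0178
9. ⊥bis P2·P8 via (59.38,22.18): [(49.612, 19.0329) (55.8606, 12.4997) (62.3666, 15.9419) (57.5511, 26) (49.1, 26)]  |A|=118.1481
10. ⊥bis P2·P9 via (57.165,10.755): [(49.612, 19.0329) (55.8606, 12.4997) (62.3666, 15.9419) (57.5511, 26) (49.1, 26)]  |A|=118.1481
11. canonical 5-gon: [(49.612, 19.0329) (55.8606, 12.4997) (62.3666, 15.9419) (57.5511, 26) (49.1, 26)]
12. shoelace: 118.1481

Area of P2's cell: 118.1481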